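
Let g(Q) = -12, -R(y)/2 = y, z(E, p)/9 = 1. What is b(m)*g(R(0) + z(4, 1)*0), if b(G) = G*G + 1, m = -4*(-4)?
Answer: -3084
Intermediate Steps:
z(E, p) = 9 (z(E, p) = 9*1 = 9)
R(y) = -2*y
m = 16
b(G) = 1 + G² (b(G) = G² + 1 = 1 + G²)
b(m)*g(R(0) + z(4, 1)*0) = (1 + 16²)*(-12) = (1 + 256)*(-12) = 257*(-12) = -3084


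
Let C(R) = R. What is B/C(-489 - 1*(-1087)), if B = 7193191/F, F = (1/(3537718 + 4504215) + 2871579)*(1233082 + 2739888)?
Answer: 57847160078203/54865291237217721220480 ≈ 1.0543e-9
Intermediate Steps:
F = 91747978657554717760/8041933 (F = (1/8041933 + 2871579)*3972970 = (23093045922208/8041933)*3972970 = 91747978657554717760/8041933 ≈ 1.1409e+13)
B = 57847160078203/91747978657554717760 (B = 7193191/(91747978657554717760/8041933) = 7193191*(8041933/91747978657554717760) = 57847160078203/91747978657554717760 ≈ 6.3050e-7)
B/C(-489 - 1*(-1087)) = 57847160078203/(91747978657554717760*(-489 - 1*(-1087))) = 57847160078203/(91747978657554717760*(-489 + 1087)) = (57847160078203/91747978657554717760)/598 = (57847160078203/91747978657554717760)*(1/598) = 57847160078203/54865291237217721220480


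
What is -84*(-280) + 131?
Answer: 23651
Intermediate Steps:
-84*(-280) + 131 = 23520 + 131 = 23651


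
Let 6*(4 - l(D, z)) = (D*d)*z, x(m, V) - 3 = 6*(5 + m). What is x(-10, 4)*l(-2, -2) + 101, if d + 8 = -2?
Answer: -187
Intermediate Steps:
d = -10 (d = -8 - 2 = -10)
x(m, V) = 33 + 6*m (x(m, V) = 3 + 6*(5 + m) = 3 + (30 + 6*m) = 33 + 6*m)
l(D, z) = 4 + 5*D*z/3 (l(D, z) = 4 - D*(-10)*z/6 = 4 - (-10*D)*z/6 = 4 - (-5)*D*z/3 = 4 + 5*D*z/3)
x(-10, 4)*l(-2, -2) + 101 = (33 + 6*(-10))*(4 + (5/3)*(-2)*(-2)) + 101 = (33 - 60)*(4 + 20/3) + 101 = -27*32/3 + 101 = -288 + 101 = -187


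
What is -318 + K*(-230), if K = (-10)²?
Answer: -23318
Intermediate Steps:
K = 100
-318 + K*(-230) = -318 + 100*(-230) = -318 - 23000 = -23318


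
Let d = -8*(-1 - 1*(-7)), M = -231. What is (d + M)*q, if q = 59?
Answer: -16461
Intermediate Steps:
d = -48 (d = -8*(-1 + 7) = -8*6 = -48)
(d + M)*q = (-48 - 231)*59 = -279*59 = -16461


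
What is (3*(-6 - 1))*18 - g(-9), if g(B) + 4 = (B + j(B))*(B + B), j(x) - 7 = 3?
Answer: -356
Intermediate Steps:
j(x) = 10 (j(x) = 7 + 3 = 10)
g(B) = -4 + 2*B*(10 + B) (g(B) = -4 + (B + 10)*(B + B) = -4 + (10 + B)*(2*B) = -4 + 2*B*(10 + B))
(3*(-6 - 1))*18 - g(-9) = (3*(-6 - 1))*18 - (-4 + 2*(-9)² + 20*(-9)) = (3*(-7))*18 - (-4 + 2*81 - 180) = -21*18 - (-4 + 162 - 180) = -378 - 1*(-22) = -378 + 22 = -356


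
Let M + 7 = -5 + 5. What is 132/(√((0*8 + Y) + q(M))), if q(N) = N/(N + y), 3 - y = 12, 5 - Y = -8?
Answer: 528*√215/215 ≈ 36.009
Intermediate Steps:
Y = 13 (Y = 5 - 1*(-8) = 5 + 8 = 13)
y = -9 (y = 3 - 1*12 = 3 - 12 = -9)
M = -7 (M = -7 + (-5 + 5) = -7 + 0 = -7)
q(N) = N/(-9 + N) (q(N) = N/(N - 9) = N/(-9 + N))
132/(√((0*8 + Y) + q(M))) = 132/(√((0*8 + 13) - 7/(-9 - 7))) = 132/(√((0 + 13) - 7/(-16))) = 132/(√(13 - 7*(-1/16))) = 132/(√(13 + 7/16)) = 132/(√(215/16)) = 132/((√215/4)) = 132*(4*√215/215) = 528*√215/215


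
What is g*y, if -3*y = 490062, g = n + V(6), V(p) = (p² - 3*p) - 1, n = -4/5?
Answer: -13231674/5 ≈ -2.6463e+6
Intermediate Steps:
n = -⅘ (n = -4*⅕ = -⅘ ≈ -0.80000)
V(p) = -1 + p² - 3*p
g = 81/5 (g = -⅘ + (-1 + 6² - 3*6) = -⅘ + (-1 + 36 - 18) = -⅘ + 17 = 81/5 ≈ 16.200)
y = -163354 (y = -⅓*490062 = -163354)
g*y = (81/5)*(-163354) = -13231674/5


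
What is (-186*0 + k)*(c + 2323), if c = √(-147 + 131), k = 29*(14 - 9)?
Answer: 336835 + 580*I ≈ 3.3684e+5 + 580.0*I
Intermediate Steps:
k = 145 (k = 29*5 = 145)
c = 4*I (c = √(-16) = 4*I ≈ 4.0*I)
(-186*0 + k)*(c + 2323) = (-186*0 + 145)*(4*I + 2323) = (0 + 145)*(2323 + 4*I) = 145*(2323 + 4*I) = 336835 + 580*I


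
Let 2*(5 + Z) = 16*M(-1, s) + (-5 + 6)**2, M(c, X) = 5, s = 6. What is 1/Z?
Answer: 2/71 ≈ 0.028169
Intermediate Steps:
Z = 71/2 (Z = -5 + (16*5 + (-5 + 6)**2)/2 = -5 + (80 + 1**2)/2 = -5 + (80 + 1)/2 = -5 + (1/2)*81 = -5 + 81/2 = 71/2 ≈ 35.500)
1/Z = 1/(71/2) = 2/71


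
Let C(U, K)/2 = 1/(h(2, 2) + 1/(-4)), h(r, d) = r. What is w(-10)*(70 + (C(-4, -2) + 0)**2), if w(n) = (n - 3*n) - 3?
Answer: 59398/49 ≈ 1212.2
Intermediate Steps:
w(n) = -3 - 2*n (w(n) = -2*n - 3 = -3 - 2*n)
C(U, K) = 8/7 (C(U, K) = 2/(2 + 1/(-4)) = 2/(2 - 1/4) = 2/(7/4) = 2*(4/7) = 8/7)
w(-10)*(70 + (C(-4, -2) + 0)**2) = (-3 - 2*(-10))*(70 + (8/7 + 0)**2) = (-3 + 20)*(70 + (8/7)**2) = 17*(70 + 64/49) = 17*(3494/49) = 59398/49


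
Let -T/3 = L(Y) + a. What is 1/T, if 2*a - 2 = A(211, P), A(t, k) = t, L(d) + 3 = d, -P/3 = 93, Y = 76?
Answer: -2/1077 ≈ -0.0018570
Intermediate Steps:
P = -279 (P = -3*93 = -279)
L(d) = -3 + d
a = 213/2 (a = 1 + (½)*211 = 1 + 211/2 = 213/2 ≈ 106.50)
T = -1077/2 (T = -3*((-3 + 76) + 213/2) = -3*(73 + 213/2) = -3*359/2 = -1077/2 ≈ -538.50)
1/T = 1/(-1077/2) = -2/1077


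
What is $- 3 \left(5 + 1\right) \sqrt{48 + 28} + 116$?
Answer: $116 - 36 \sqrt{19} \approx -40.92$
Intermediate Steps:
$- 3 \left(5 + 1\right) \sqrt{48 + 28} + 116 = \left(-3\right) 6 \sqrt{76} + 116 = - 18 \cdot 2 \sqrt{19} + 116 = - 36 \sqrt{19} + 116 = 116 - 36 \sqrt{19}$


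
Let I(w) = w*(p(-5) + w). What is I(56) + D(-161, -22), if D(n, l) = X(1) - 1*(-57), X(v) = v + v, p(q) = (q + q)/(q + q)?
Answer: 3251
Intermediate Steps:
p(q) = 1 (p(q) = (2*q)/((2*q)) = (2*q)*(1/(2*q)) = 1)
X(v) = 2*v
I(w) = w*(1 + w)
D(n, l) = 59 (D(n, l) = 2*1 - 1*(-57) = 2 + 57 = 59)
I(56) + D(-161, -22) = 56*(1 + 56) + 59 = 56*57 + 59 = 3192 + 59 = 3251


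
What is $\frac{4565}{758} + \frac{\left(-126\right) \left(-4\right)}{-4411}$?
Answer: $\frac{19754183}{3343538} \approx 5.9082$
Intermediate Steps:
$\frac{4565}{758} + \frac{\left(-126\right) \left(-4\right)}{-4411} = 4565 \cdot \frac{1}{758} + 504 \left(- \frac{1}{4411}\right) = \frac{4565}{758} - \frac{504}{4411} = \frac{19754183}{3343538}$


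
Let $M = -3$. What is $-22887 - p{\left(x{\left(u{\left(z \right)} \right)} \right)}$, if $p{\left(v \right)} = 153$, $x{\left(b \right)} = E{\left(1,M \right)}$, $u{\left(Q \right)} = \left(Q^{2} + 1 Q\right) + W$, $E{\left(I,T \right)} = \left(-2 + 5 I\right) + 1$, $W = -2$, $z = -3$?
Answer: $-23040$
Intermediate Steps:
$E{\left(I,T \right)} = -1 + 5 I$
$u{\left(Q \right)} = -2 + Q + Q^{2}$ ($u{\left(Q \right)} = \left(Q^{2} + 1 Q\right) - 2 = \left(Q^{2} + Q\right) - 2 = \left(Q + Q^{2}\right) - 2 = -2 + Q + Q^{2}$)
$x{\left(b \right)} = 4$ ($x{\left(b \right)} = -1 + 5 \cdot 1 = -1 + 5 = 4$)
$-22887 - p{\left(x{\left(u{\left(z \right)} \right)} \right)} = -22887 - 153 = -23040$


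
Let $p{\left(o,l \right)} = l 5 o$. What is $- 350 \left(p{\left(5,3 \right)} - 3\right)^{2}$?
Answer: $-1814400$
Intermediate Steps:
$p{\left(o,l \right)} = 5 l o$
$- 350 \left(p{\left(5,3 \right)} - 3\right)^{2} = - 350 \left(5 \cdot 3 \cdot 5 - 3\right)^{2} = - 350 \left(75 - 3\right)^{2} = - 350 \cdot 72^{2} = \left(-350\right) 5184 = -1814400$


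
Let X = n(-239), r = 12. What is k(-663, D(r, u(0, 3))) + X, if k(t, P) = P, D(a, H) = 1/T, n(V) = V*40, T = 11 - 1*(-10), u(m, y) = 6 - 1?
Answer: -200759/21 ≈ -9560.0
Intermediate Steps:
u(m, y) = 5
T = 21 (T = 11 + 10 = 21)
n(V) = 40*V
X = -9560 (X = 40*(-239) = -9560)
D(a, H) = 1/21
k(-663, D(r, u(0, 3))) + X = 1/21 - 9560 = -200759/21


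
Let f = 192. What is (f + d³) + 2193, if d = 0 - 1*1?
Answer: 2384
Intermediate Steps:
d = -1 (d = 0 - 1 = -1)
(f + d³) + 2193 = (192 + (-1)³) + 2193 = (192 - 1) + 2193 = 191 + 2193 = 2384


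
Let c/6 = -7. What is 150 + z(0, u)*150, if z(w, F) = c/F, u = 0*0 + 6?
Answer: -900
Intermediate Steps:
c = -42 (c = 6*(-7) = -42)
u = 6 (u = 0 + 6 = 6)
z(w, F) = -42/F
150 + z(0, u)*150 = 150 - 42/6*150 = 150 - 42*1/6*150 = 150 - 7*150 = 150 - 1050 = -900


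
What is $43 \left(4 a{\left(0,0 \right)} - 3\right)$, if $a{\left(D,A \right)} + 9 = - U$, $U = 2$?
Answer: $-2021$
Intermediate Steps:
$a{\left(D,A \right)} = -11$ ($a{\left(D,A \right)} = -9 - 2 = -11$)
$43 \left(4 a{\left(0,0 \right)} - 3\right) = 43 \left(4 \left(-11\right) - 3\right) = 43 \left(-44 - 3\right) = 43 \left(-47\right) = -2021$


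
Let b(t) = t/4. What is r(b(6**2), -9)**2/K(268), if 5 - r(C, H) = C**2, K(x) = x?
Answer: 1444/67 ≈ 21.552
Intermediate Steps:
b(t) = t/4 (b(t) = t*(1/4) = t/4)
r(C, H) = 5 - C**2
r(b(6**2), -9)**2/K(268) = (5 - ((1/4)*6**2)**2)**2/268 = (5 - ((1/4)*36)**2)**2*(1/268) = (5 - 1*9**2)**2*(1/268) = (5 - 1*81)**2*(1/268) = (5 - 81)**2*(1/268) = (-76)**2*(1/268) = 5776*(1/268) = 1444/67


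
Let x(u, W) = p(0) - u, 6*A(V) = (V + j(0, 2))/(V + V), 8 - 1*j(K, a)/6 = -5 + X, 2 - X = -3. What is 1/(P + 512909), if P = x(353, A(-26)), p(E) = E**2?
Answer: 1/512556 ≈ 1.9510e-6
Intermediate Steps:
X = 5 (X = 2 - 1*(-3) = 2 + 3 = 5)
j(K, a) = 48 (j(K, a) = 48 - 6*(-5 + 5) = 48 - 6*0 = 48 + 0 = 48)
A(V) = (48 + V)/(12*V) (A(V) = ((V + 48)/(V + V))/6 = ((48 + V)/((2*V)))/6 = ((48 + V)*(1/(2*V)))/6 = ((48 + V)/(2*V))/6 = (48 + V)/(12*V))
x(u, W) = -u (x(u, W) = 0**2 - u = 0 - u = -u)
P = -353 (P = -1*353 = -353)
1/(P + 512909) = 1/(-353 + 512909) = 1/512556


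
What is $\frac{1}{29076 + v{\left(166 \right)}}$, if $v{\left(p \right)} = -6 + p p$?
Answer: $\frac{1}{56626} \approx 1.766 \cdot 10^{-5}$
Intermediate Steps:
$v{\left(p \right)} = -6 + p^{2}$
$\frac{1}{29076 + v{\left(166 \right)}} = \frac{1}{29076 - \left(6 - 166^{2}\right)} = \frac{1}{29076 + \left(-6 + 27556\right)} = \frac{1}{29076 + 27550} = \frac{1}{56626}$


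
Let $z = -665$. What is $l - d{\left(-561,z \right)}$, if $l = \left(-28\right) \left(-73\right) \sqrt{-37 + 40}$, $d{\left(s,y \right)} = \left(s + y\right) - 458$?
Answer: $1684 + 2044 \sqrt{3} \approx 5224.3$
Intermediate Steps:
$d{\left(s,y \right)} = -458 + s + y$
$l = 2044 \sqrt{3} \approx 3540.3$
$l - d{\left(-561,z \right)} = 2044 \sqrt{3} - \left(-458 - 561 - 665\right) = 2044 \sqrt{3} - -1684 = 2044 \sqrt{3} + 1684 = 1684 + 2044 \sqrt{3}$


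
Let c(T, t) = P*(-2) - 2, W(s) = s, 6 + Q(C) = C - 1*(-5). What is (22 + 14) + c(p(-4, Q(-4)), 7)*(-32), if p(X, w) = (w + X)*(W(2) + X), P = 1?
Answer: 164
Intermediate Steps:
Q(C) = -1 + C (Q(C) = -6 + (C - 1*(-5)) = -6 + (C + 5) = -6 + (5 + C) = -1 + C)
p(X, w) = (2 + X)*(X + w) (p(X, w) = (w + X)*(2 + X) = (X + w)*(2 + X) = (2 + X)*(X + w))
c(T, t) = -4 (c(T, t) = 1*(-2) - 2 = -2 - 2 = -4)
(22 + 14) + c(p(-4, Q(-4)), 7)*(-32) = (22 + 14) - 4*(-32) = 36 + 128 = 164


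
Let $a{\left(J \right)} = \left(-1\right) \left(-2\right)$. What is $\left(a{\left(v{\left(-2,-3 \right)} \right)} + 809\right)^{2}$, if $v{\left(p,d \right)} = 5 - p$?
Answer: $657721$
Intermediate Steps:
$a{\left(J \right)} = 2$
$\left(a{\left(v{\left(-2,-3 \right)} \right)} + 809\right)^{2} = \left(2 + 809\right)^{2} = 811^{2} = 657721$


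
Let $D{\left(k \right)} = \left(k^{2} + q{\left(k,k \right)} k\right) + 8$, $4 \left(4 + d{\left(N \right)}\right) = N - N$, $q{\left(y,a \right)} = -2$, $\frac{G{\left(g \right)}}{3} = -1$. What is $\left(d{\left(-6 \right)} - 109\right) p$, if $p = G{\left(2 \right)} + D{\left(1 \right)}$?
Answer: $-452$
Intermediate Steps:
$G{\left(g \right)} = -3$ ($G{\left(g \right)} = 3 \left(-1\right) = -3$)
$d{\left(N \right)} = -4$ ($d{\left(N \right)} = -4 + \frac{N - N}{4} = -4 + \frac{1}{4} \cdot 0 = -4 + 0 = -4$)
$D{\left(k \right)} = 8 + k^{2} - 2 k$ ($D{\left(k \right)} = \left(k^{2} - 2 k\right) + 8 = 8 + k^{2} - 2 k$)
$p = 4$ ($p = -3 + \left(8 + 1^{2} - 2\right) = -3 + \left(8 + 1 - 2\right) = -3 + 7 = 4$)
$\left(d{\left(-6 \right)} - 109\right) p = \left(-4 - 109\right) 4 = \left(-113\right) 4 = -452$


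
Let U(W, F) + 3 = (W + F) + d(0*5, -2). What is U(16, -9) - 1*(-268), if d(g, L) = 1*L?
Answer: 270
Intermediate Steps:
d(g, L) = L
U(W, F) = -5 + F + W (U(W, F) = -3 + ((W + F) - 2) = -3 + ((F + W) - 2) = -3 + (-2 + F + W) = -5 + F + W)
U(16, -9) - 1*(-268) = (-5 - 9 + 16) - 1*(-268) = 2 + 268 = 270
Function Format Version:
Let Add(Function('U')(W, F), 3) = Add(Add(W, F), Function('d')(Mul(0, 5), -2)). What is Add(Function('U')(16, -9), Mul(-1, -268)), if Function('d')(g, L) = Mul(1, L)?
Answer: 270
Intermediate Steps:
Function('d')(g, L) = L
Function('U')(W, F) = Add(-5, F, W) (Function('U')(W, F) = Add(-3, Add(Add(W, F), -2)) = Add(-3, Add(Add(F, W), -2)) = Add(-3, Add(-2, F, W)) = Add(-5, F, W))
Add(Function('U')(16, -9), Mul(-1, -268)) = Add(Add(-5, -9, 16), Mul(-1, -268)) = Add(2, 268) = 270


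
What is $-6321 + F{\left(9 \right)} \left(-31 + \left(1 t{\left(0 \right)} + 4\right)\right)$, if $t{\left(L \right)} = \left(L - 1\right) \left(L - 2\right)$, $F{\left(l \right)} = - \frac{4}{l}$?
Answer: $- \frac{56789}{9} \approx -6309.9$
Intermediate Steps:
$t{\left(L \right)} = \left(-1 + L\right) \left(-2 + L\right)$
$-6321 + F{\left(9 \right)} \left(-31 + \left(1 t{\left(0 \right)} + 4\right)\right) = -6321 + - \frac{4}{9} \left(-31 + \left(1 \left(2 + 0^{2} - 0\right) + 4\right)\right) = -6321 + \left(-4\right) \frac{1}{9} \left(-31 + \left(1 \left(2 + 0 + 0\right) + 4\right)\right) = -6321 - \frac{4 \left(-31 + \left(1 \cdot 2 + 4\right)\right)}{9} = -6321 - \frac{4 \left(-31 + \left(2 + 4\right)\right)}{9} = -6321 - \frac{4 \left(-31 + 6\right)}{9} = -6321 - - \frac{100}{9} = -6321 + \frac{100}{9} = - \frac{56789}{9}$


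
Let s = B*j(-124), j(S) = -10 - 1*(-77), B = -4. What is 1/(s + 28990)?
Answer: 1/28722 ≈ 3.4817e-5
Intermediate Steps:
j(S) = 67 (j(S) = -10 + 77 = 67)
s = -268 (s = -4*67 = -268)
1/(s + 28990) = 1/(-268 + 28990) = 1/28722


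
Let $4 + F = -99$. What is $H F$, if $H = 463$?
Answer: $-47689$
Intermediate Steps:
$F = -103$ ($F = -4 - 99 = -103$)
$H F = 463 \left(-103\right) = -47689$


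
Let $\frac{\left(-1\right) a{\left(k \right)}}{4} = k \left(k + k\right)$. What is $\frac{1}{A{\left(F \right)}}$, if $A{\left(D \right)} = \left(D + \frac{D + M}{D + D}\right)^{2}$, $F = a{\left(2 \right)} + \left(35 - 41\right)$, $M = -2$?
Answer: $\frac{361}{506944} \approx 0.00071211$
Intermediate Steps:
$a{\left(k \right)} = - 8 k^{2}$ ($a{\left(k \right)} = - 4 k \left(k + k\right) = - 4 k 2 k = - 4 \cdot 2 k^{2} = - 8 k^{2}$)
$F = -38$ ($F = - 8 \cdot 2^{2} + \left(35 - 41\right) = \left(-8\right) 4 - 6 = -32 - 6 = -38$)
$A{\left(D \right)} = \left(D + \frac{-2 + D}{2 D}\right)^{2}$ ($A{\left(D \right)} = \left(D + \frac{D - 2}{D + D}\right)^{2} = \left(D + \frac{-2 + D}{2 D}\right)^{2}$)
$\frac{1}{A{\left(F \right)}} = \frac{1}{\frac{1}{4} \cdot \frac{1}{1444} \left(-2 - 38 + 2 \left(-38\right)^{2}\right)^{2}} = \frac{1}{\frac{1}{4} \cdot \frac{1}{1444} \left(-2 - 38 + 2 \cdot 1444\right)^{2}} = \frac{1}{\frac{1}{4} \cdot \frac{1}{1444} \left(-2 - 38 + 2888\right)^{2}} = \frac{1}{\frac{1}{4} \cdot \frac{1}{1444} \cdot 2848^{2}} = \frac{1}{\frac{1}{4} \cdot \frac{1}{1444} \cdot 8111104} = \frac{1}{\frac{506944}{361}} = \frac{361}{506944}$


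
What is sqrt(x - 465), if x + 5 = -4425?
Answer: I*sqrt(4895) ≈ 69.964*I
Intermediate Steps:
x = -4430 (x = -5 - 4425 = -4430)
sqrt(x - 465) = sqrt(-4430 - 465) = sqrt(-4895) = I*sqrt(4895)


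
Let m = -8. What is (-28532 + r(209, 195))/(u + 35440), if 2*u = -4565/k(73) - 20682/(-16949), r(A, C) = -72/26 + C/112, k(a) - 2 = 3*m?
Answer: -704130764461/877154619796 ≈ -0.80274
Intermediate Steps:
k(a) = -22 (k(a) = 2 + 3*(-8) = 2 - 24 = -22)
r(A, C) = -36/13 + C/112 (r(A, C) = -72*1/26 + C*(1/112) = -36/13 + C/112)
u = 7075199/67796 (u = (-4565/(-22) - 20682/(-16949))/2 = (-4565*(-1/22) - 20682*(-1/16949))/2 = (415/2 + 20682/16949)/2 = (½)*(7075199/33898) = 7075199/67796 ≈ 104.36)
(-28532 + r(209, 195))/(u + 35440) = (-28532 + (-36/13 + (1/112)*195))/(7075199/67796 + 35440) = (-28532 + (-36/13 + 195/112))/(2409765439/67796) = (-28532 - 1497/1456)*(67796/2409765439) = -41544089/1456*67796/2409765439 = -704130764461/877154619796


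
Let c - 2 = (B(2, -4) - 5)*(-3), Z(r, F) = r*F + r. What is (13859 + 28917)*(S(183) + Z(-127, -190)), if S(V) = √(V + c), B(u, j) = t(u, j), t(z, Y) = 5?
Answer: 1026752328 + 42776*√185 ≈ 1.0273e+9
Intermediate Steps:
B(u, j) = 5
Z(r, F) = r + F*r (Z(r, F) = F*r + r = r + F*r)
c = 2 (c = 2 + (5 - 5)*(-3) = 2 + 0*(-3) = 2 + 0 = 2)
S(V) = √(2 + V) (S(V) = √(V + 2) = √(2 + V))
(13859 + 28917)*(S(183) + Z(-127, -190)) = (13859 + 28917)*(√(2 + 183) - 127*(1 - 190)) = 42776*(√185 - 127*(-189)) = 42776*(√185 + 24003) = 42776*(24003 + √185) = 1026752328 + 42776*√185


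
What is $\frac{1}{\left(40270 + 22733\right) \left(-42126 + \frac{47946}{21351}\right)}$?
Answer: $- \frac{7117}{18887969264280} \approx -3.768 \cdot 10^{-10}$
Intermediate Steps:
$\frac{1}{\left(40270 + 22733\right) \left(-42126 + \frac{47946}{21351}\right)} = \frac{1}{63003 \left(-42126 + 47946 \cdot \frac{1}{21351}\right)} = \frac{1}{63003 \left(-42126 + \frac{15982}{7117}\right)} = \frac{1}{63003 \left(- \frac{299794760}{7117}\right)} = \frac{1}{- \frac{18887969264280}{7117}} = - \frac{7117}{18887969264280}$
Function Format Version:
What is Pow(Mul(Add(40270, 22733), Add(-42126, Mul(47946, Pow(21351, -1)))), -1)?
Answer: Rational(-7117, 18887969264280) ≈ -3.7680e-10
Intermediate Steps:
Pow(Mul(Add(40270, 22733), Add(-42126, Mul(47946, Pow(21351, -1)))), -1) = Pow(Mul(63003, Add(-42126, Mul(47946, Rational(1, 21351)))), -1) = Pow(Mul(63003, Add(-42126, Rational(15982, 7117))), -1) = Pow(Mul(63003, Rational(-299794760, 7117)), -1) = Pow(Rational(-18887969264280, 7117), -1) = Rational(-7117, 18887969264280)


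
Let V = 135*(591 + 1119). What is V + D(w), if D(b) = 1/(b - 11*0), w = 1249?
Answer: 288331651/1249 ≈ 2.3085e+5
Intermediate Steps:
D(b) = 1/b (D(b) = 1/(b + 0) = 1/b)
V = 230850 (V = 135*1710 = 230850)
V + D(w) = 230850 + 1/1249 = 288331651/1249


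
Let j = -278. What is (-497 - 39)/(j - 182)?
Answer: 134/115 ≈ 1.1652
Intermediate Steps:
(-497 - 39)/(j - 182) = (-497 - 39)/(-278 - 182) = -536/(-460) = -536*(-1/460) = 134/115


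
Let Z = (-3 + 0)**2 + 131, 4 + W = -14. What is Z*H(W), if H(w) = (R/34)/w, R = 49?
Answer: -1715/153 ≈ -11.209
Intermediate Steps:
W = -18 (W = -4 - 14 = -18)
H(w) = 49/(34*w) (H(w) = (49/34)/w = (49*(1/34))/w = 49/(34*w))
Z = 140 (Z = (-3)**2 + 131 = 9 + 131 = 140)
Z*H(W) = 140*((49/34)/(-18)) = 140*((49/34)*(-1/18)) = 140*(-49/612) = -1715/153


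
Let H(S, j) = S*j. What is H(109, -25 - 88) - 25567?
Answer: -37884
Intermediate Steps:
H(109, -25 - 88) - 25567 = 109*(-25 - 88) - 25567 = 109*(-113) - 25567 = -12317 - 25567 = -37884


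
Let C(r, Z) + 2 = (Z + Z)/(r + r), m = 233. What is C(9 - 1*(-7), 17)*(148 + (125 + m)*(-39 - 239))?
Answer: 93165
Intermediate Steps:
C(r, Z) = -2 + Z/r (C(r, Z) = -2 + (Z + Z)/(r + r) = -2 + (2*Z)/((2*r)) = -2 + (2*Z)*(1/(2*r)) = -2 + Z/r)
C(9 - 1*(-7), 17)*(148 + (125 + m)*(-39 - 239)) = (-2 + 17/(9 - 1*(-7)))*(148 + (125 + 233)*(-39 - 239)) = (-2 + 17/(9 + 7))*(148 + 358*(-278)) = (-2 + 17/16)*(148 - 99524) = (-2 + 17*(1/16))*(-99376) = (-2 + 17/16)*(-99376) = -15/16*(-99376) = 93165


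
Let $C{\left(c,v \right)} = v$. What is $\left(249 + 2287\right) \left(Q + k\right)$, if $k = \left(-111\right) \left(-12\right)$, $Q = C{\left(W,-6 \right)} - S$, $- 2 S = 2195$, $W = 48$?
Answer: $6145996$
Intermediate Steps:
$S = - \frac{2195}{2}$ ($S = \left(- \frac{1}{2}\right) 2195 = - \frac{2195}{2} \approx -1097.5$)
$Q = \frac{2183}{2}$ ($Q = -6 - - \frac{2195}{2} = -6 + \frac{2195}{2} = \frac{2183}{2} \approx 1091.5$)
$k = 1332$
$\left(249 + 2287\right) \left(Q + k\right) = \left(249 + 2287\right) \left(\frac{2183}{2} + 1332\right) = 2536 \cdot \frac{4847}{2} = 6145996$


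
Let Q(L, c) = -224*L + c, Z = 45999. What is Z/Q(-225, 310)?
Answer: 45999/50710 ≈ 0.90710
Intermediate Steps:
Q(L, c) = c - 224*L
Z/Q(-225, 310) = 45999/(310 - 224*(-225)) = 45999/(310 + 50400) = 45999/50710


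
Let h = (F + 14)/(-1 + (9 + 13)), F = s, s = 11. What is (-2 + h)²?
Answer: 289/441 ≈ 0.65533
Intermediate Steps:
F = 11
h = 25/21 (h = (11 + 14)/(-1 + (9 + 13)) = 25/(-1 + 22) = 25/21 ≈ 1.1905)
(-2 + h)² = (-2 + 25/21)² = (-17/21)² = 289/441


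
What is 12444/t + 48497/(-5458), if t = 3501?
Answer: -33956215/6369486 ≈ -5.3311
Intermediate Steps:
12444/t + 48497/(-5458) = 12444/3501 + 48497/(-5458) = 12444*(1/3501) + 48497*(-1/5458) = 4148/1167 - 48497/5458 = -33956215/6369486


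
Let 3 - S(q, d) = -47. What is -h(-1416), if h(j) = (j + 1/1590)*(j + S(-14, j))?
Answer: -1537732837/795 ≈ -1.9343e+6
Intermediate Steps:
S(q, d) = 50 (S(q, d) = 3 - 1*(-47) = 3 + 47 = 50)
h(j) = (50 + j)*(1/1590 + j) (h(j) = (j + 1/1590)*(j + 50) = (j + 1/1590)*(50 + j) = (1/1590 + j)*(50 + j) = (50 + j)*(1/1590 + j))
-h(-1416) = -(5/159 + (-1416)² + (79501/1590)*(-1416)) = -(5/159 + 2005056 - 18762236/265) = -1*1537732837/795 = -1537732837/795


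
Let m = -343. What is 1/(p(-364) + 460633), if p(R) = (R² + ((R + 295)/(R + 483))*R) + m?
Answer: 17/10080950 ≈ 1.6863e-6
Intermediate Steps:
p(R) = -343 + R² + R*(295 + R)/(483 + R) (p(R) = (R² + ((R + 295)/(R + 483))*R) - 343 = (R² + ((295 + R)/(483 + R))*R) - 343 = (R² + R*(295 + R)/(483 + R)) - 343 = -343 + R² + R*(295 + R)/(483 + R))
1/(p(-364) + 460633) = 1/((-165669 + (-364)³ - 48*(-364) + 484*(-364)²)/(483 - 364) + 460633) = 1/((-165669 - 48228544 + 17472 + 484*132496)/119 + 460633) = 1/((-165669 - 48228544 + 17472 + 64128064)/119 + 460633) = 1/((1/119)*15751323 + 460633) = 1/(2250189/17 + 460633) = 1/(10080950/17) = 17/10080950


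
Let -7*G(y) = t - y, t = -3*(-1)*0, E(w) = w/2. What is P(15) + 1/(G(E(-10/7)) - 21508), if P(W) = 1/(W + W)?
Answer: 350809/10538970 ≈ 0.033287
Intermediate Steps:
E(w) = w/2 (E(w) = w*(½) = w/2)
t = 0 (t = 3*0 = 0)
G(y) = y/7 (G(y) = -(0 - y)/7 = -(-1)*y/7 = y/7)
P(W) = 1/(2*W)
P(15) + 1/(G(E(-10/7)) - 21508) = (½)/15 + 1/(((-10/7)/2)/7 - 21508) = (½)*(1/15) + 1/(((-10*⅐)/2)/7 - 21508) = 1/30 + 1/(((½)*(-10/7))/7 - 21508) = 1/30 + 1/((⅐)*(-5/7) - 21508) = 1/30 + 1/(-5/49 - 21508) = 1/30 + 1/(-1053897/49) = 1/30 - 49/1053897 = 350809/10538970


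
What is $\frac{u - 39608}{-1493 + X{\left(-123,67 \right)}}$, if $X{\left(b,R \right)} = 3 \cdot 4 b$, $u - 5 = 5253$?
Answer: $\frac{34350}{2969} \approx 11.57$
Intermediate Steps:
$u = 5258$ ($u = 5 + 5253 = 5258$)
$X{\left(b,R \right)} = 12 b$
$\frac{u - 39608}{-1493 + X{\left(-123,67 \right)}} = \frac{5258 - 39608}{-1493 + 12 \left(-123\right)} = - \frac{34350}{-1493 - 1476} = - \frac{34350}{-2969} = \left(-34350\right) \left(- \frac{1}{2969}\right) = \frac{34350}{2969}$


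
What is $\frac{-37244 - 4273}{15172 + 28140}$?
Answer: $- \frac{41517}{43312} \approx -0.95856$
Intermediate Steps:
$\frac{-37244 - 4273}{15172 + 28140} = - \frac{41517}{43312}$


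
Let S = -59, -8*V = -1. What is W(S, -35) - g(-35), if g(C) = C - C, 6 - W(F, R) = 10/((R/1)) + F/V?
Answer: 3348/7 ≈ 478.29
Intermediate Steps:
V = ⅛ (V = -⅛*(-1) = ⅛ ≈ 0.12500)
W(F, R) = 6 - 10/R - 8*F (W(F, R) = 6 - (10/((R/1)) + F/(⅛)) = 6 - (10/((R*1)) + F*8) = 6 - (10/R + 8*F) = 6 - (8*F + 10/R) = 6 + (-10/R - 8*F) = 6 - 10/R - 8*F)
g(C) = 0
W(S, -35) - g(-35) = (6 - 10/(-35) - 8*(-59)) - 1*0 = (6 - 10*(-1/35) + 472) + 0 = (6 + 2/7 + 472) + 0 = 3348/7 + 0 = 3348/7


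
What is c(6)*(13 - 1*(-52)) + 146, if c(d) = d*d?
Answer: 2486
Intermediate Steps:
c(d) = d**2
c(6)*(13 - 1*(-52)) + 146 = 6**2*(13 - 1*(-52)) + 146 = 36*(13 + 52) + 146 = 36*65 + 146 = 2340 + 146 = 2486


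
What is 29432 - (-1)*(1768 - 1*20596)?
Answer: 10604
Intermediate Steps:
29432 - (-1)*(1768 - 1*20596) = 29432 - (-1)*(1768 - 20596) = 29432 - (-1)*(-18828) = 29432 - 1*18828 = 29432 - 18828 = 10604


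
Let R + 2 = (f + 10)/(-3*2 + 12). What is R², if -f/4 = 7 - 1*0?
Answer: 25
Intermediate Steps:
f = -28 (f = -4*(7 - 1*0) = -4*(7 + 0) = -4*7 = -28)
R = -5 (R = -2 + (-28 + 10)/(-3*2 + 12) = -2 - 18/(-6 + 12) = -2 - 18/6 = -2 - 18*⅙ = -2 - 3 = -5)
R² = (-5)² = 25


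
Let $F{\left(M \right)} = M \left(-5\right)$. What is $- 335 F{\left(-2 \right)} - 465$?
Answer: $-3815$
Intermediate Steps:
$F{\left(M \right)} = - 5 M$
$- 335 F{\left(-2 \right)} - 465 = - 335 \left(\left(-5\right) \left(-2\right)\right) - 465 = \left(-335\right) 10 - 465 = -3350 - 465 = -3815$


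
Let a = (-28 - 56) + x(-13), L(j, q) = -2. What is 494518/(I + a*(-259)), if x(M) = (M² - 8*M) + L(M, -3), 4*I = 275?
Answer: -1978072/193457 ≈ -10.225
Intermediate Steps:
I = 275/4 (I = (¼)*275 = 275/4 ≈ 68.750)
x(M) = -2 + M² - 8*M (x(M) = (M² - 8*M) - 2 = -2 + M² - 8*M)
a = 187 (a = (-28 - 56) + (-2 + (-13)² - 8*(-13)) = -84 + (-2 + 169 + 104) = -84 + 271 = 187)
494518/(I + a*(-259)) = 494518/(275/4 + 187*(-259)) = 494518/(275/4 - 48433) = 494518/(-193457/4) = 494518*(-4/193457) = -1978072/193457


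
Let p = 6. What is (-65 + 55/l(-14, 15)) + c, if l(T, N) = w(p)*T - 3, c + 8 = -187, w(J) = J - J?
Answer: -835/3 ≈ -278.33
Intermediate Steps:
w(J) = 0
c = -195 (c = -8 - 187 = -195)
l(T, N) = -3 (l(T, N) = 0*T - 3 = 0 - 3 = -3)
(-65 + 55/l(-14, 15)) + c = (-65 + 55/(-3)) - 195 = (-65 + 55*(-⅓)) - 195 = (-65 - 55/3) - 195 = -250/3 - 195 = -835/3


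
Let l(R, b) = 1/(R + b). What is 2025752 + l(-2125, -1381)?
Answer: 7102286511/3506 ≈ 2.0258e+6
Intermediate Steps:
2025752 + l(-2125, -1381) = 2025752 + 1/(-2125 - 1381) = 2025752 + 1/(-3506) = 2025752 - 1/3506 = 7102286511/3506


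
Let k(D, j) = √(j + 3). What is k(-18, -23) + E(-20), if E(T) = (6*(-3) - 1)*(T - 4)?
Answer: 456 + 2*I*√5 ≈ 456.0 + 4.4721*I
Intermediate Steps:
k(D, j) = √(3 + j)
E(T) = 76 - 19*T (E(T) = (-18 - 1)*(-4 + T) = -19*(-4 + T) = 76 - 19*T)
k(-18, -23) + E(-20) = √(3 - 23) + (76 - 19*(-20)) = √(-20) + (76 + 380) = 2*I*√5 + 456 = 456 + 2*I*√5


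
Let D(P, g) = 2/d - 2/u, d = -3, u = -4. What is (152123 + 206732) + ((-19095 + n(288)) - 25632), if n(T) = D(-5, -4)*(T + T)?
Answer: 314032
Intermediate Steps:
D(P, g) = -1/6 (D(P, g) = 2/(-3) - 2/(-4) = 2*(-1/3) - 2*(-1/4) = -2/3 + 1/2 = -1/6)
n(T) = -T/3 (n(T) = -(T + T)/6 = -T/3)
(152123 + 206732) + ((-19095 + n(288)) - 25632) = (152123 + 206732) + ((-19095 - 1/3*288) - 25632) = 358855 + ((-19095 - 96) - 25632) = 358855 + (-19191 - 25632) = 358855 - 44823 = 314032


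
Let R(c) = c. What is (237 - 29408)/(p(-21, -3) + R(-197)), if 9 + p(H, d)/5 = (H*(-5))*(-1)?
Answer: 29171/767 ≈ 38.033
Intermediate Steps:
p(H, d) = -45 + 25*H (p(H, d) = -45 + 5*((H*(-5))*(-1)) = -45 + 5*(-5*H*(-1)) = -45 + 5*(5*H) = -45 + 25*H)
(237 - 29408)/(p(-21, -3) + R(-197)) = (237 - 29408)/((-45 + 25*(-21)) - 197) = -29171/((-45 - 525) - 197) = -29171/(-570 - 197) = -29171/(-767) = -29171*(-1/767) = 29171/767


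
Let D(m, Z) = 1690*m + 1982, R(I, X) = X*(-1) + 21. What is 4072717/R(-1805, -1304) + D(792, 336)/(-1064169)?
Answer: 4332283065023/1410023925 ≈ 3072.5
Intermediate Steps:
R(I, X) = 21 - X (R(I, X) = -X + 21 = 21 - X)
D(m, Z) = 1982 + 1690*m
4072717/R(-1805, -1304) + D(792, 336)/(-1064169) = 4072717/(21 - 1*(-1304)) + (1982 + 1690*792)/(-1064169) = 4072717/(21 + 1304) + (1982 + 1338480)*(-1/1064169) = 4072717/1325 + 1340462*(-1/1064169) = 4072717*(1/1325) - 1340462/1064169 = 4072717/1325 - 1340462/1064169 = 4332283065023/1410023925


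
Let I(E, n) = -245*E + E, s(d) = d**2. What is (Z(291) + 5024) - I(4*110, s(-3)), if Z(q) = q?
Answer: 112675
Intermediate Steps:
I(E, n) = -244*E
(Z(291) + 5024) - I(4*110, s(-3)) = (291 + 5024) - (-244)*4*110 = 5315 - (-244)*440 = 5315 - 1*(-107360) = 5315 + 107360 = 112675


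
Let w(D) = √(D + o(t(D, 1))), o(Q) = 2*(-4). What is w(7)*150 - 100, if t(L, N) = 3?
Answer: -100 + 150*I ≈ -100.0 + 150.0*I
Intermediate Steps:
o(Q) = -8
w(D) = √(-8 + D) (w(D) = √(D - 8) = √(-8 + D))
w(7)*150 - 100 = √(-8 + 7)*150 - 100 = √(-1)*150 - 100 = I*150 - 100 = 150*I - 100 = -100 + 150*I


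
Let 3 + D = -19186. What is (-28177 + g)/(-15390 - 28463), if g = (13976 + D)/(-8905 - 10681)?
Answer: 551869509/858904858 ≈ 0.64253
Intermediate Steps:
D = -19189 (D = -3 - 19186 = -19189)
g = 5213/19586 (g = (13976 - 19189)/(-8905 - 10681) = -5213/(-19586) = -5213*(-1/19586) = 5213/19586 ≈ 0.26616)
(-28177 + g)/(-15390 - 28463) = (-28177 + 5213/19586)/(-15390 - 28463) = -551869509/19586/(-43853) = -551869509/19586*(-1/43853) = 551869509/858904858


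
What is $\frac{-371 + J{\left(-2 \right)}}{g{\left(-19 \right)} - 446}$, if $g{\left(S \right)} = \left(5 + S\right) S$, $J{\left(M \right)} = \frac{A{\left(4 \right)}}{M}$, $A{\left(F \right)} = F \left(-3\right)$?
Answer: $\frac{73}{36} \approx 2.0278$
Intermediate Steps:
$A{\left(F \right)} = - 3 F$
$J{\left(M \right)} = - \frac{12}{M}$ ($J{\left(M \right)} = \frac{\left(-3\right) 4}{M} = - \frac{12}{M}$)
$g{\left(S \right)} = S \left(5 + S\right)$
$\frac{-371 + J{\left(-2 \right)}}{g{\left(-19 \right)} - 446} = \frac{-371 - \frac{12}{-2}}{- 19 \left(5 - 19\right) - 446} = \frac{-371 - -6}{\left(-19\right) \left(-14\right) - 446} = \frac{-371 + 6}{266 - 446} = - \frac{365}{-180} = \left(-365\right) \left(- \frac{1}{180}\right) = \frac{73}{36}$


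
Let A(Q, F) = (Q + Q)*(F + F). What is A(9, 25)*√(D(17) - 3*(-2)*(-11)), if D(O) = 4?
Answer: 900*I*√62 ≈ 7086.6*I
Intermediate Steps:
A(Q, F) = 4*F*Q (A(Q, F) = (2*Q)*(2*F) = 4*F*Q)
A(9, 25)*√(D(17) - 3*(-2)*(-11)) = (4*25*9)*√(4 - 3*(-2)*(-11)) = 900*√(4 + 6*(-11)) = 900*√(4 - 66) = 900*√(-62) = 900*(I*√62) = 900*I*√62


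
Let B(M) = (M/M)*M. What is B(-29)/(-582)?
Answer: 29/582 ≈ 0.049828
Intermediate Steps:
B(M) = M (B(M) = 1*M = M)
B(-29)/(-582) = -29/(-582) = -29*(-1/582) = 29/582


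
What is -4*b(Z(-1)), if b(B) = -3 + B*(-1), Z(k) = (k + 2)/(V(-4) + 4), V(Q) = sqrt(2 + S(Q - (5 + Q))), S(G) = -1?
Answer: 64/5 ≈ 12.800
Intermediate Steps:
V(Q) = 1 (V(Q) = sqrt(2 - 1) = sqrt(1) = 1)
Z(k) = 2/5 + k/5 (Z(k) = (k + 2)/(1 + 4) = (2 + k)/5 = (2 + k)*(1/5) = 2/5 + k/5)
b(B) = -3 - B
-4*b(Z(-1)) = -4*(-3 - (2/5 + (1/5)*(-1))) = -4*(-3 - (2/5 - 1/5)) = -4*(-3 - 1*1/5) = -4*(-3 - 1/5) = -4*(-16/5) = 64/5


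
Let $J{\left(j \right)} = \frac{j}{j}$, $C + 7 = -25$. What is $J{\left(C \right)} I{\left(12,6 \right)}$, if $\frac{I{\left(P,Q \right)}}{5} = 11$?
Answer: $55$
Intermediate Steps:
$C = -32$ ($C = -7 - 25 = -32$)
$I{\left(P,Q \right)} = 55$ ($I{\left(P,Q \right)} = 5 \cdot 11 = 55$)
$J{\left(j \right)} = 1$
$J{\left(C \right)} I{\left(12,6 \right)} = 1 \cdot 55 = 55$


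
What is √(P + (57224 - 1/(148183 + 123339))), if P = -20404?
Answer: 3*√301613879363262/271522 ≈ 191.89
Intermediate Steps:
√(P + (57224 - 1/(148183 + 123339))) = √(-20404 + (57224 - 1/(148183 + 123339))) = √(-20404 + (57224 - 1/271522)) = √(-20404 + 15537574927/271522) = √(9997440039/271522) = 3*√301613879363262/271522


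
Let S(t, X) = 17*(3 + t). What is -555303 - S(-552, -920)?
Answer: -545970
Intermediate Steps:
S(t, X) = 51 + 17*t
-555303 - S(-552, -920) = -555303 - (51 + 17*(-552)) = -555303 - (51 - 9384) = -555303 - 1*(-9333) = -555303 + 9333 = -545970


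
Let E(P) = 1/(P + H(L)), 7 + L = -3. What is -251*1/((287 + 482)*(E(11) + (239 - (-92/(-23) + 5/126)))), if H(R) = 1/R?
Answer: -3447234/2482489645 ≈ -0.0013886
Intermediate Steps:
L = -10 (L = -7 - 3 = -10)
H(R) = 1/R
E(P) = 1/(-⅒ + P) (E(P) = 1/(P + 1/(-10)) = 1/(P - ⅒) = 1/(-⅒ + P))
-251*1/((287 + 482)*(E(11) + (239 - (-92/(-23) + 5/126)))) = -251*1/((287 + 482)*(10/(-1 + 10*11) + (239 - (-92/(-23) + 5/126)))) = -251*1/(769*(10/(-1 + 110) + (239 - (-92*(-1/23) + 5*(1/126))))) = -251*1/(769*(10/109 + (239 - (4 + 5/126)))) = -251*1/(769*(10*(1/109) + (239 - 1*509/126))) = -251*1/(769*(10/109 + (239 - 509/126))) = -251*1/(769*(10/109 + 29605/126)) = -251/((3228205/13734)*769) = -251/2482489645/13734 = -251*13734/2482489645 = -3447234/2482489645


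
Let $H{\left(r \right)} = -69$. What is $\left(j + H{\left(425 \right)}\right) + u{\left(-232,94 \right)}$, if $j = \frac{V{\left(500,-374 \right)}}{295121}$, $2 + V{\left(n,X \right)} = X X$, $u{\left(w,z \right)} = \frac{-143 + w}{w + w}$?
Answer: $- \frac{9273022025}{136936144} \approx -67.718$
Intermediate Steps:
$u{\left(w,z \right)} = \frac{-143 + w}{2 w}$
$V{\left(n,X \right)} = -2 + X^{2}$ ($V{\left(n,X \right)} = -2 + X X = -2 + X^{2}$)
$j = \frac{139874}{295121}$ ($j = \frac{-2 + \left(-374\right)^{2}}{295121} = \left(-2 + 139876\right) \frac{1}{295121} = 139874 \cdot \frac{1}{295121} = \frac{139874}{295121} \approx 0.47395$)
$\left(j + H{\left(425 \right)}\right) + u{\left(-232,94 \right)} = \left(\frac{139874}{295121} - 69\right) + \frac{-143 - 232}{2 \left(-232\right)} = - \frac{20223475}{295121} + \frac{1}{2} \left(- \frac{1}{232}\right) \left(-375\right) = - \frac{20223475}{295121} + \frac{375}{464} = - \frac{9273022025}{136936144}$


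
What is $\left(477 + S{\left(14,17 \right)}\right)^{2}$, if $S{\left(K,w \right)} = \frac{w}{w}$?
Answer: $228484$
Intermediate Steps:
$S{\left(K,w \right)} = 1$
$\left(477 + S{\left(14,17 \right)}\right)^{2} = \left(477 + 1\right)^{2} = 478^{2} = 228484$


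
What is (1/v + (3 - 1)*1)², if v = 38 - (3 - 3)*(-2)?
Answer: 5929/1444 ≈ 4.1060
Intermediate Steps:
v = 38 (v = 38 - 0*(-2) = 38 - 1*0 = 38 + 0 = 38)
(1/v + (3 - 1)*1)² = (1/38 + (3 - 1)*1)² = (1/38 + 2*1)² = (1/38 + 2)² = (77/38)² = 5929/1444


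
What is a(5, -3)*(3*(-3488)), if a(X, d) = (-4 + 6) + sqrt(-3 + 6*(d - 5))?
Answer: -20928 - 10464*I*sqrt(51) ≈ -20928.0 - 74728.0*I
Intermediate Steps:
a(X, d) = 2 + sqrt(-33 + 6*d) (a(X, d) = 2 + sqrt(-3 + 6*(-5 + d)) = 2 + sqrt(-3 + (-30 + 6*d)) = 2 + sqrt(-33 + 6*d))
a(5, -3)*(3*(-3488)) = (2 + sqrt(-33 + 6*(-3)))*(3*(-3488)) = (2 + sqrt(-33 - 18))*(-10464) = (2 + sqrt(-51))*(-10464) = (2 + I*sqrt(51))*(-10464) = -20928 - 10464*I*sqrt(51)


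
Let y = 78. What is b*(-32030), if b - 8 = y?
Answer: -2754580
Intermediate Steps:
b = 86 (b = 8 + 78 = 86)
b*(-32030) = 86*(-32030) = -2754580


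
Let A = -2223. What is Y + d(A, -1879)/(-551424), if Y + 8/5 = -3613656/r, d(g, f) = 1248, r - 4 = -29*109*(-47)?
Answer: -110620992027/4266959120 ≈ -25.925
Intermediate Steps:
r = 148571 (r = 4 - 29*109*(-47) = 4 - 3161*(-47) = 4 + 148567 = 148571)
Y = -19256848/742855 (Y = -8/5 - 3613656/148571 = -19256848/742855 ≈ -25.923)
Y + d(A, -1879)/(-551424) = -19256848/742855 + 1248/(-551424) = -19256848/742855 + 1248*(-1/551424) = -19256848/742855 - 13/5744 = -110620992027/4266959120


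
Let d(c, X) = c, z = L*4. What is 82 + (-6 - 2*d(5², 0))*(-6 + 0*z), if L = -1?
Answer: 418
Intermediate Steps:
z = -4 (z = -1*4 = -4)
82 + (-6 - 2*d(5², 0))*(-6 + 0*z) = 82 + (-6 - 2*5²)*(-6 + 0*(-4)) = 82 + (-6 - 2*25)*(-6 + 0) = 82 + (-6 - 50)*(-6) = 82 - 56*(-6) = 82 + 336 = 418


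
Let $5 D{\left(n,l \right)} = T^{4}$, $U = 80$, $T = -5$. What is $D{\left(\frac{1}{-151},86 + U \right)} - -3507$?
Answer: $3632$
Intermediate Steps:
$D{\left(n,l \right)} = 125$ ($D{\left(n,l \right)} = \frac{\left(-5\right)^{4}}{5} = \frac{1}{5} \cdot 625 = 125$)
$D{\left(\frac{1}{-151},86 + U \right)} - -3507 = 125 - -3507 = 125 + 3507 = 3632$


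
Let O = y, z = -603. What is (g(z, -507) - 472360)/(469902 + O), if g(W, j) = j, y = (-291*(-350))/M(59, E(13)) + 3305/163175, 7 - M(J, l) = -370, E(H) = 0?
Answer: -5817869483465/5784714041237 ≈ -1.0057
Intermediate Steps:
M(J, l) = 377 (M(J, l) = 7 - 1*(-370) = 7 + 370 = 377)
y = 3324123947/12303395 (y = -291*(-350)/377 + 3305/163175 = 101850*(1/377) + 3305*(1/163175) = 101850/377 + 661/32635 = 3324123947/12303395 ≈ 270.18)
O = 3324123947/12303395 ≈ 270.18
(g(z, -507) - 472360)/(469902 + O) = (-507 - 472360)/(469902 + 3324123947/12303395) = -472867/5784714041237/12303395 = -472867*12303395/5784714041237 = -5817869483465/5784714041237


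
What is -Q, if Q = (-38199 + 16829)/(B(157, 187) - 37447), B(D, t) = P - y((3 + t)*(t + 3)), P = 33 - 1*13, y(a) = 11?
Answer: -10685/18719 ≈ -0.57081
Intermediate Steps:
P = 20 (P = 33 - 13 = 20)
B(D, t) = 9 (B(D, t) = 20 - 1*11 = 20 - 11 = 9)
Q = 10685/18719 (Q = (-38199 + 16829)/(9 - 37447) = -21370/(-37438) = -21370*(-1/37438) = 10685/18719 ≈ 0.57081)
-Q = -1*10685/18719 = -10685/18719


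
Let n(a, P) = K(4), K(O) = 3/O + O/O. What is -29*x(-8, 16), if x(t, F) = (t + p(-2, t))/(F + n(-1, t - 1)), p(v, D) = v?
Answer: 1160/71 ≈ 16.338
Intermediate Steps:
K(O) = 1 + 3/O (K(O) = 3/O + 1 = 1 + 3/O)
n(a, P) = 7/4 (n(a, P) = (3 + 4)/4 = (¼)*7 = 7/4)
x(t, F) = (-2 + t)/(7/4 + F) (x(t, F) = (t - 2)/(F + 7/4) = (-2 + t)/(7/4 + F))
-29*x(-8, 16) = -116*(-2 - 8)/(7 + 4*16) = -116*(-10)/(7 + 64) = -116*(-10)/71 = -29*(-40/71) = 1160/71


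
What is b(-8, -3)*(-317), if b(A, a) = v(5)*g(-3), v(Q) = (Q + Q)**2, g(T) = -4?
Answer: 126800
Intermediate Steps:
v(Q) = 4*Q**2 (v(Q) = (2*Q)**2 = 4*Q**2)
b(A, a) = -400 (b(A, a) = (4*5**2)*(-4) = (4*25)*(-4) = 100*(-4) = -400)
b(-8, -3)*(-317) = -400*(-317) = 126800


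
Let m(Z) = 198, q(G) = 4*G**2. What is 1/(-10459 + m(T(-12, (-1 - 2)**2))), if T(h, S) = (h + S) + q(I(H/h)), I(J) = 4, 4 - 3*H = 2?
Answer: -1/10261 ≈ -9.7456e-5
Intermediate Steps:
H = 2/3 (H = 4/3 - 1/3*2 = 4/3 - 2/3 = 2/3 ≈ 0.66667)
T(h, S) = 64 + S + h (T(h, S) = (h + S) + 4*4**2 = (S + h) + 4*16 = (S + h) + 64 = 64 + S + h)
1/(-10459 + m(T(-12, (-1 - 2)**2))) = 1/(-10459 + 198) = 1/(-10261) = -1/10261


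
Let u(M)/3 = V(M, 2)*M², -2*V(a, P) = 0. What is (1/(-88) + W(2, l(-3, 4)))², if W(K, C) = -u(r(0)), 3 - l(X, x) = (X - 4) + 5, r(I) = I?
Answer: 1/7744 ≈ 0.00012913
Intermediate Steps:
l(X, x) = 2 - X (l(X, x) = 3 - ((X - 4) + 5) = 3 - ((-4 + X) + 5) = 3 - (1 + X) = 3 + (-1 - X) = 2 - X)
V(a, P) = 0 (V(a, P) = -½*0 = 0)
u(M) = 0 (u(M) = 3*(0*M²) = 3*0 = 0)
W(K, C) = 0 (W(K, C) = -1*0 = 0)
(1/(-88) + W(2, l(-3, 4)))² = (1/(-88) + 0)² = (-1/88 + 0)² = (-1/88)² = 1/7744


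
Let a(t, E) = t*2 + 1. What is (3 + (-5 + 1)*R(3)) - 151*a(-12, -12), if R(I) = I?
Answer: 3464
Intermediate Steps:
a(t, E) = 1 + 2*t (a(t, E) = 2*t + 1 = 1 + 2*t)
(3 + (-5 + 1)*R(3)) - 151*a(-12, -12) = (3 + (-5 + 1)*3) - 151*(1 + 2*(-12)) = (3 - 4*3) - 151*(1 - 24) = (3 - 12) - 151*(-23) = -9 + 3473 = 3464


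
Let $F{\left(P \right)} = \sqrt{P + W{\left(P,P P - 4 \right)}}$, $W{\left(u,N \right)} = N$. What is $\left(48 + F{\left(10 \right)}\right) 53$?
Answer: $2544 + 53 \sqrt{106} \approx 3089.7$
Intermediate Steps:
$F{\left(P \right)} = \sqrt{-4 + P + P^{2}}$ ($F{\left(P \right)} = \sqrt{P + \left(P P - 4\right)} = \sqrt{P + \left(P^{2} - 4\right)} = \sqrt{P + \left(-4 + P^{2}\right)} = \sqrt{-4 + P + P^{2}}$)
$\left(48 + F{\left(10 \right)}\right) 53 = \left(48 + \sqrt{-4 + 10 + 10^{2}}\right) 53 = \left(48 + \sqrt{-4 + 10 + 100}\right) 53 = \left(48 + \sqrt{106}\right) 53 = 2544 + 53 \sqrt{106}$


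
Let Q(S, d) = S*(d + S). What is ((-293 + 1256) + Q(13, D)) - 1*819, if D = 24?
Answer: 625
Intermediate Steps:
Q(S, d) = S*(S + d)
((-293 + 1256) + Q(13, D)) - 1*819 = ((-293 + 1256) + 13*(13 + 24)) - 1*819 = (963 + 13*37) - 819 = (963 + 481) - 819 = 1444 - 819 = 625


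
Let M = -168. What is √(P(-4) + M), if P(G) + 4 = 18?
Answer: I*√154 ≈ 12.41*I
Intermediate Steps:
P(G) = 14 (P(G) = -4 + 18 = 14)
√(P(-4) + M) = √(14 - 168) = √(-154) = I*√154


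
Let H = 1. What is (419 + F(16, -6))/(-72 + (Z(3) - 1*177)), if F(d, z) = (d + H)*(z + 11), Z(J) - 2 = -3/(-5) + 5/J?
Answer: -7560/3671 ≈ -2.0594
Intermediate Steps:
Z(J) = 13/5 + 5/J (Z(J) = 2 + (-3/(-5) + 5/J) = 2 + (-3*(-⅕) + 5/J) = 2 + (⅗ + 5/J) = 13/5 + 5/J)
F(d, z) = (1 + d)*(11 + z) (F(d, z) = (d + 1)*(z + 11) = (1 + d)*(11 + z))
(419 + F(16, -6))/(-72 + (Z(3) - 1*177)) = (419 + (11 - 6 + 11*16 + 16*(-6)))/(-72 + ((13/5 + 5/3) - 1*177)) = (419 + (11 - 6 + 176 - 96))/(-72 + ((13/5 + 5*(⅓)) - 177)) = (419 + 85)/(-72 + ((13/5 + 5/3) - 177)) = 504/(-72 + (64/15 - 177)) = 504/(-72 - 2591/15) = 504/(-3671/15) = 504*(-15/3671) = -7560/3671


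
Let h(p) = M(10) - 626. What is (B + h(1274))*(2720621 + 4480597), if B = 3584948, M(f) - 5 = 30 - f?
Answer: 25811664134646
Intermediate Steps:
M(f) = 35 - f (M(f) = 5 + (30 - f) = 35 - f)
h(p) = -601 (h(p) = (35 - 1*10) - 626 = (35 - 10) - 626 = 25 - 626 = -601)
(B + h(1274))*(2720621 + 4480597) = (3584948 - 601)*(2720621 + 4480597) = 3584347*7201218 = 25811664134646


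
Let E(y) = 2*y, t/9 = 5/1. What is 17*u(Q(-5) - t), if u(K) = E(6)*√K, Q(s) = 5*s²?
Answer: 816*√5 ≈ 1824.6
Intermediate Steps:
t = 45 (t = 9*(5/1) = 9*(5*1) = 9*5 = 45)
u(K) = 12*√K (u(K) = (2*6)*√K = 12*√K)
17*u(Q(-5) - t) = 17*(12*√(5*(-5)² - 1*45)) = 17*(12*√(5*25 - 45)) = 17*(12*√(125 - 45)) = 17*(12*√80) = 17*(12*(4*√5)) = 17*(48*√5) = 816*√5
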